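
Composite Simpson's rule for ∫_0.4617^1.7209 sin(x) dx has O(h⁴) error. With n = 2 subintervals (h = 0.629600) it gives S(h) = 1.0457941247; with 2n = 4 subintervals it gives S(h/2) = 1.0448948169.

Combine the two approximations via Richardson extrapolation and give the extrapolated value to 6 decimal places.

Method order is 4; weight 2^4 = 16.
Numerator 16·A(h/2) − A(h) = 16·1.0448948169 − 1.0457941247 = 15.6725229457
Divide by 2^4 − 1 = 15.
(16·1.0448948169 − 1.0457941247)/(16 − 1) = 1.0448348630

1.044835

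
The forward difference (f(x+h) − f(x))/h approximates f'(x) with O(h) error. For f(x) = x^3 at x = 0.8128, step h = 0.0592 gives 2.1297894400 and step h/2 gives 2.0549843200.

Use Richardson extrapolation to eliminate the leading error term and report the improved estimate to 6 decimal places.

1.980179

Leading term ∝ h^1; use weight 2 = 2^1.
2^1×A(h/2) = 4.1099686400; minus A(h) gives 1.9801792000.
R = 1.9801792000/1 = 1.9801792000
Shift from A(h/2): −0.0748051200.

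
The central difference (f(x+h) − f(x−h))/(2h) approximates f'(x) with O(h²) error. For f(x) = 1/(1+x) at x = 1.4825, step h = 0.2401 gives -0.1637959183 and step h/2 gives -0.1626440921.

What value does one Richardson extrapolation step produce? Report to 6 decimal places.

The method has order 2: 2^2 = 4.
4×(-0.1626440921) = -0.6505763684; subtract (-0.1637959183) → -0.4867804501
R = (-0.4867804501)/3 = -0.1622601500
Shift from A(h/2): +0.0003839421.

-0.162260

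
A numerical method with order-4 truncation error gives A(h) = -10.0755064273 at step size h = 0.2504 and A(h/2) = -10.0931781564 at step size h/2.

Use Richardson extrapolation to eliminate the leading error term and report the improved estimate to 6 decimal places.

-10.094356

The method has order 4: 2^4 = 16.
Numerator 16×A(h/2) − A(h) = 16×(-10.0931781564) − (-10.0755064273) = -151.4153440751
Extrapolated: (-151.4153440751) / 15 = -10.0943562717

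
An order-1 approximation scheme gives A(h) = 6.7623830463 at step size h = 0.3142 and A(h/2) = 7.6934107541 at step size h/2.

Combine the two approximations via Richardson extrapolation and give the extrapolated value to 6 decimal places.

8.624438

With r = 1 the leading error scales as h^1, so the weight is 2^1 = 2.
Difference of the inputs: 7.6934107541 − 6.7623830463 = 0.9310277078
Divide by 2^1 − 1 = 1: 0.9310277078/1 = 0.9310277078
R = A(h/2) + (A(h/2) − A(h))/1 = 7.6934107541 + 0.9310277078 = 8.6244384619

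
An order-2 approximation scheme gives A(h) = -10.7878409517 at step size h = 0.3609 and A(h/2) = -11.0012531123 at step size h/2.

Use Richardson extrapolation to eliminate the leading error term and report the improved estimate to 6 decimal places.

With r = 2 the leading error scales as h^2, so the weight is 2^2 = 4.
Top: 4(-11.0012531123) − (-10.7878409517) = -33.2171714975
Extrapolated: (-33.2171714975) / 3 = -11.0723904992

-11.072390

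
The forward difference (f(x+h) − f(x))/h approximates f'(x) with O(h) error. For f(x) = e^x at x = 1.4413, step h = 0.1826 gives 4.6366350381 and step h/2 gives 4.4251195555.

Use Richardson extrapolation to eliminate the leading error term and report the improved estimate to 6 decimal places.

The method has order 1: 2^1 = 2.
A(h/2) − A(h) = 4.4251195555 − 4.6366350381 = -0.2115154826
Correction (A(h/2) − A(h))/(2 − 1) = (-0.2115154826)/1 = -0.2115154826
R = A(h/2) + (A(h/2) − A(h))/1 = 4.4251195555 − 0.2115154826 = 4.2136040729
Gap between inputs: 2.115e-01; correction applied: −0.2115154826.

4.213604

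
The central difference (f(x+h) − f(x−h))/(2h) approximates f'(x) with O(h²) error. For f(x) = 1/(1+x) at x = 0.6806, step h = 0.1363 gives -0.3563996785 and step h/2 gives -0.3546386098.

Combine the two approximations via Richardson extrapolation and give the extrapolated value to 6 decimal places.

Method order is 2; weight 2^2 = 4.
Numerator 4*A(h/2) − A(h) = 4*(-0.3546386098) − (-0.3563996785) = -1.0621547607
Extrapolated: (-1.0621547607) / 3 = -0.3540515869
Gap between inputs: 1.761e-03; correction applied: +0.0005870229.

-0.354052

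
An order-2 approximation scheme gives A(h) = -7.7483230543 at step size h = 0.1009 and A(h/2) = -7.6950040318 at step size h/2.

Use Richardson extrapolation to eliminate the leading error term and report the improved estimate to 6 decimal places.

-7.677231

Method order is 2; weight 2^2 = 4.
4*(-7.6950040318) − (-7.7483230543) = -23.0316930729
Denominator 4 − 1 = 3.
(-23.0316930729) ÷ 3 = -7.6772310243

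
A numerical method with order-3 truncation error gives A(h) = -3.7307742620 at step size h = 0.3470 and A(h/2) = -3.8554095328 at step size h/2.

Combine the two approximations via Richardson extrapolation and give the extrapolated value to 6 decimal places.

Error is O(h^3); halving h shrinks it by 2^3 = 8.
8 × (-3.8554095328) − (-3.7307742620) = -27.1125020004
Divide by 2^3 − 1 = 7.
(-27.1125020004) ÷ 7 = -3.8732145715

-3.873215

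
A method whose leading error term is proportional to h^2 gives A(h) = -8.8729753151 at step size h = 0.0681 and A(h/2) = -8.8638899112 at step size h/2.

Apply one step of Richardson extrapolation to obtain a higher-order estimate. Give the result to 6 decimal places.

-8.860861

r = 2, so 2^r = 4.
2^2*A(h/2) = -35.4555596448; minus A(h) gives -26.5825843297.
Denominator 4 − 1 = 3.
Result: -8.8608614432
Shift from A(h/2): +0.0030284680.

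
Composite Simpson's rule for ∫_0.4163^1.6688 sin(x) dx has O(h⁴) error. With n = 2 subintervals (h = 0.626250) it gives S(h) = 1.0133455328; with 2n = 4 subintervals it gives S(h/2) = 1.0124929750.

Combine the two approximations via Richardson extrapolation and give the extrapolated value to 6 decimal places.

r = 4, so 2^r = 16.
2^4 × A(h/2) = 16.1998876000; minus A(h) gives 15.1865420672.
(16 × 1.0124929750 − 1.0133455328)/(16 − 1) = 1.0124361378

1.012436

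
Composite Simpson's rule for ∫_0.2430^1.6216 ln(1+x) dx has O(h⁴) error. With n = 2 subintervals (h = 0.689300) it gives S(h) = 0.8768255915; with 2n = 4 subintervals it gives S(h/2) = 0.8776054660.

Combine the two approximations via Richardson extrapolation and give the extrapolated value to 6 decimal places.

Error is O(h^4); halving h shrinks it by 2^4 = 16.
16 × 0.8776054660 = 14.0416874560; 14.0416874560 − 0.8768255915 = 13.1648618645
13.1648618645 ÷ 15 = 0.8776574576
Correction |R − A(h/2)| = 5.199e-05; gap |A(h/2) − A(h)| = 7.799e-04.

0.877657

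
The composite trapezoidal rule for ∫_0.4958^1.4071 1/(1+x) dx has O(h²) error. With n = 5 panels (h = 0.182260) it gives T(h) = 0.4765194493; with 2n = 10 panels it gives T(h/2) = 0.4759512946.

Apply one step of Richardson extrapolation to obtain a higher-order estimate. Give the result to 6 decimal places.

Error is O(h^2); halving h shrinks it by 2^2 = 4.
Top: 4(0.4759512946) − (0.4765194493) = 1.4272857291
Divide by 2^2 − 1 = 3.
1.4272857291 ÷ 3 = 0.4757619097
Correction |R − A(h/2)| = 1.894e-04; gap |A(h/2) − A(h)| = 5.682e-04.

0.475762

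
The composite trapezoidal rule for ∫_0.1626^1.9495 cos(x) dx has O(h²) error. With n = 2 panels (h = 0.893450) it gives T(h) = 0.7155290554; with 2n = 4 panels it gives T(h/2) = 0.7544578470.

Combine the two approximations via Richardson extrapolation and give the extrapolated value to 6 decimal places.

r = 2: numerator weight 4, denominator 3.
Weighted: 3.0178313880 − 0.7155290554 = 2.3023023326
Divide by 2^2 − 1 = 3.
2.3023023326 ÷ 3 = 0.7674341109
Correction |R − A(h/2)| = 1.298e-02; gap |A(h/2) − A(h)| = 3.893e-02.

0.767434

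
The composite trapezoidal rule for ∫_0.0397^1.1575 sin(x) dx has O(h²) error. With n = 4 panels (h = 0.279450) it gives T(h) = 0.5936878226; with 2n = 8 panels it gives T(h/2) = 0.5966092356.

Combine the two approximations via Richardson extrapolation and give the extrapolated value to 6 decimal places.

r = 2, so 2^r = 4.
4*0.5966092356 = 2.3864369424; 2.3864369424 − 0.5936878226 = 1.7927491198
Extrapolated: 1.7927491198 / 3 = 0.5975830399
Shift from A(h/2): +0.0009738043.

0.597583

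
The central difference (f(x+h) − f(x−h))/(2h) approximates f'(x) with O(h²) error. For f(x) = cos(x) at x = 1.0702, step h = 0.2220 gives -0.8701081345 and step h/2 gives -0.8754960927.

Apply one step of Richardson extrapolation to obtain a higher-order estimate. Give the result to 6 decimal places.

-0.877292

Method order is 2; weight 2^2 = 4.
4·(-0.8754960927) = -3.5019843708; (-3.5019843708) − (-0.8701081345) = -2.6318762363
R = (-2.6318762363)/3 = -0.8772920788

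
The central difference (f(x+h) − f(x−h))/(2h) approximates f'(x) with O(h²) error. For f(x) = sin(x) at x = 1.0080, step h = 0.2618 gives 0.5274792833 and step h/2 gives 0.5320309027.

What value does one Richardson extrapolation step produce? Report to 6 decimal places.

r = 2, so 2^r = 4.
Numerator 4 × A(h/2) − A(h) = 4 × 0.5320309027 − 0.5274792833 = 1.6006443275
(4 × 0.5320309027 − 0.5274792833)/(4 − 1) = 0.5335481092
Shift from A(h/2): +0.0015172065.

0.533548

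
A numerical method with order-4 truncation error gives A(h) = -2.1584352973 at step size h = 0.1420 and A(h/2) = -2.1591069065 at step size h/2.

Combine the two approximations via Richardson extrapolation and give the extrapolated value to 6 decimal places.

-2.159152

The method has order 4: 2^4 = 16.
16×(-2.1591069065) = -34.5457105040; (-34.5457105040) − (-2.1584352973) = -32.3872752067
Divide by 2^4 − 1 = 15.
Result: -2.1591516804
Correction |R − A(h/2)| = 4.477e-05; gap |A(h/2) − A(h)| = 6.716e-04.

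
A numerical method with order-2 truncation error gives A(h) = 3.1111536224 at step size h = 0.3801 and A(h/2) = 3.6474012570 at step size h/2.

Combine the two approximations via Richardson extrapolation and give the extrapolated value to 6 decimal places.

With r = 2 the leading error scales as h^2, so the weight is 2^2 = 4.
Numerator 4 × A(h/2) − A(h) = 4 × 3.6474012570 − 3.1111536224 = 11.4784514056
11.4784514056 ÷ 3 = 3.8261504685

3.826150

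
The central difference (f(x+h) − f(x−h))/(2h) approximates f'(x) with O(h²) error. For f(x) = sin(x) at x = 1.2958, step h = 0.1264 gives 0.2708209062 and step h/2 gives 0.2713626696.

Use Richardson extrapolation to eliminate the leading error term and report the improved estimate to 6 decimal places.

r = 2: numerator weight 4, denominator 3.
Difference of the inputs: 0.2713626696 − 0.2708209062 = 0.0005417634
Divide by 2^2 − 1 = 3: 0.0005417634/3 = 0.0001805878
R = A(h/2) + (A(h/2) − A(h))/3 = 0.2713626696 + 0.0001805878 = 0.2715432574

0.271543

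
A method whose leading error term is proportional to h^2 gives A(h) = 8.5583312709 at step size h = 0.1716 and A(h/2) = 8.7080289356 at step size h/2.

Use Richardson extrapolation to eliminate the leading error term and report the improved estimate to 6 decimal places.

8.757928

With r = 2 the leading error scales as h^2, so the weight is 2^2 = 4.
Weighted: 34.8321157424 − 8.5583312709 = 26.2737844715
Denominator 4 − 1 = 3.
Extrapolated: 26.2737844715 / 3 = 8.7579281572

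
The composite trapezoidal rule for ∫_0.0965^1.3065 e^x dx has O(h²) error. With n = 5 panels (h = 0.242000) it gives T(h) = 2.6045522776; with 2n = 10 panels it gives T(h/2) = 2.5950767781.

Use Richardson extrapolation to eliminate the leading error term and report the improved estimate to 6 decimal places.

Method order is 2; weight 2^2 = 4.
2^2×A(h/2) = 10.3803071124; minus A(h) gives 7.7757548348.
Divide by 2^2 − 1 = 3.
(4×2.5950767781 − 2.6045522776)/(4 − 1) = 2.5919182783

2.591918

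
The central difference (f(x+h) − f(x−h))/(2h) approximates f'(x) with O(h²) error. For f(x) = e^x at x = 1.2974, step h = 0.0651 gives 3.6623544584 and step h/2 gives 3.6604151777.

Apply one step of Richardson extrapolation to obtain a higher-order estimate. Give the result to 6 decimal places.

The method has order 2: 2^2 = 4.
2^2*A(h/2) = 14.6416607108; minus A(h) gives 10.9793062524.
R = 10.9793062524/3 = 3.6597687508
Correction |R − A(h/2)| = 6.464e-04; gap |A(h/2) − A(h)| = 1.939e-03.

3.659769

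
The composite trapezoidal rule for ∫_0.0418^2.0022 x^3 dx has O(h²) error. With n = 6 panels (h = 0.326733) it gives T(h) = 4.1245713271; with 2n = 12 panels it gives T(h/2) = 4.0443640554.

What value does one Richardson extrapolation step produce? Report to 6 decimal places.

4.017628

Error is O(h^2); halving h shrinks it by 2^2 = 4.
A(h/2) − A(h) = 4.0443640554 − 4.1245713271 = -0.0802072717
Divide by 2^2 − 1 = 3: (-0.0802072717)/3 = -0.0267357572
R = 4.0443640554 − 0.0267357572 = 4.0176282982
Gap between inputs: 8.021e-02; correction applied: −0.0267357572.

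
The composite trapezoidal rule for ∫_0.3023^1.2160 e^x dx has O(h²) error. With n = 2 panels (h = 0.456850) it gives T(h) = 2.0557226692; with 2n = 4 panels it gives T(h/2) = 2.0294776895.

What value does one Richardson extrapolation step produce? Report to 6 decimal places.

Error is O(h^2); halving h shrinks it by 2^2 = 4.
Weighted: 8.1179107580 − 2.0557226692 = 6.0621880888
Divide by 2^2 − 1 = 3.
R = 6.0621880888/3 = 2.0207293629
Gap between inputs: 2.624e-02; correction applied: −0.0087483266.

2.020729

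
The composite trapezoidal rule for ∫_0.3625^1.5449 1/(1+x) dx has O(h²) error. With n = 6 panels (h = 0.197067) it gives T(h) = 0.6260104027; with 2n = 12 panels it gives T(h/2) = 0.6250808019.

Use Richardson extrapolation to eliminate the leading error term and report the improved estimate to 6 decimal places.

The method has order 2: 2^2 = 4.
4 × 0.6250808019 − 0.6260104027 = 1.8743128049
1.8743128049 ÷ 3 = 0.6247709350
Shift from A(h/2): −0.0003098669.

0.624771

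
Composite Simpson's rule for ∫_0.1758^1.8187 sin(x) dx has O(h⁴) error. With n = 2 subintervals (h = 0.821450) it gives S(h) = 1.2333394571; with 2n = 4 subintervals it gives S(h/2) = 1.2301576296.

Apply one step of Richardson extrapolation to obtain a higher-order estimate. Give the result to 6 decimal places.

1.229946

With r = 4 the leading error scales as h^4, so the weight is 2^4 = 16.
16·1.2301576296 = 19.6825220736; subtract 1.2333394571 → 18.4491826165
(16·1.2301576296 − 1.2333394571)/(16 − 1) = 1.2299455078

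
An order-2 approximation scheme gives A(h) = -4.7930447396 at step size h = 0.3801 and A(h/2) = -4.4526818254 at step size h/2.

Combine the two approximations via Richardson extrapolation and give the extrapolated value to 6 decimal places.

-4.339228

The method has order 2: 2^2 = 4.
4*(-4.4526818254) = -17.8107273016; subtract (-4.7930447396) → -13.0176825620
R = (-13.0176825620)/3 = -4.3392275207
Shift from A(h/2): +0.1134543047.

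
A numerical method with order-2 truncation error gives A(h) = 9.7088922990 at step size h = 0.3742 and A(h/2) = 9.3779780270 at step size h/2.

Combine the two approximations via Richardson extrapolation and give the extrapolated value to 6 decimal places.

9.267673

r = 2: numerator weight 4, denominator 3.
4×9.3779780270 − 9.7088922990 = 27.8030198090
Extrapolated: 27.8030198090 / 3 = 9.2676732697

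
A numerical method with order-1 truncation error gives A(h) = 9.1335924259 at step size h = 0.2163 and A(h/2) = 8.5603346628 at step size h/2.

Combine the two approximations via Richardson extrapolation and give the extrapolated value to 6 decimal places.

The method has order 1: 2^1 = 2.
Weighted: 17.1206693256 − 9.1335924259 = 7.9870768997
Denominator 2 − 1 = 1.
7.9870768997 ÷ 1 = 7.9870768997

7.987077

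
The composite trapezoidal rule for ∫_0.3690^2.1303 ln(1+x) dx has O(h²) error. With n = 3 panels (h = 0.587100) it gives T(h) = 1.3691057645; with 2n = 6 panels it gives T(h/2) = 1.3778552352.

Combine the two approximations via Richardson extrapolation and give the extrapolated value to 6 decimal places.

1.380772

Method order is 2; weight 2^2 = 4.
4×1.3778552352 = 5.5114209408; subtract 1.3691057645 → 4.1423151763
Denominator 4 − 1 = 3.
R = 4.1423151763/3 = 1.3807717254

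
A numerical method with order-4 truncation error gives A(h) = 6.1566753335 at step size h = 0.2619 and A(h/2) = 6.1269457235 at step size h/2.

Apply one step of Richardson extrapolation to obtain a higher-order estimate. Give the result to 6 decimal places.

6.124964

r = 4, so 2^r = 16.
16×6.1269457235 = 98.0311315760; subtract 6.1566753335 → 91.8744562425
Divide by 2^4 − 1 = 15.
Result: 6.1249637495
Gap between inputs: 2.973e-02; correction applied: −0.0019819740.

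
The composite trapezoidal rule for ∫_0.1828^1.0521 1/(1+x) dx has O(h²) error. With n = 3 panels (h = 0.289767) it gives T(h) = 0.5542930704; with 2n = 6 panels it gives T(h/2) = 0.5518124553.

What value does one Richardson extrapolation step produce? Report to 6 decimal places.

Method order is 2; weight 2^2 = 4.
2^2 × A(h/2) = 2.2072498212; minus A(h) gives 1.6529567508.
Denominator 4 − 1 = 3.
Result: 0.5509855836

0.550986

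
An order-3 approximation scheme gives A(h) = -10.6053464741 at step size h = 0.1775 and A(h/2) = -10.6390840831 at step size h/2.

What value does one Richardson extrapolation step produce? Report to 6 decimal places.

Method order is 3; weight 2^3 = 8.
8 × (-10.6390840831) − (-10.6053464741) = -74.5073261907
R = (-74.5073261907)/7 = -10.6439037415

-10.643904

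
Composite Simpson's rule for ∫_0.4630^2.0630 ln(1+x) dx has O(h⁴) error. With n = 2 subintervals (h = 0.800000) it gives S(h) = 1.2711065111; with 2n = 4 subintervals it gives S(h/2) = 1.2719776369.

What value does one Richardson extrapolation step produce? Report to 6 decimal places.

1.272036

The method has order 4: 2^4 = 16.
16*1.2719776369 = 20.3516421904; subtract 1.2711065111 → 19.0805356793
Extrapolated: 19.0805356793 / 15 = 1.2720357120
Correction |R − A(h/2)| = 5.808e-05; gap |A(h/2) − A(h)| = 8.711e-04.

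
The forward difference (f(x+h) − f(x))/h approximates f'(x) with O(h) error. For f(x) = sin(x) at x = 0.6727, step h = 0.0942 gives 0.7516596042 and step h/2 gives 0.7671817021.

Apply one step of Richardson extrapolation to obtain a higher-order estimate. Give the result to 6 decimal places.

Method order is 1; weight 2^1 = 2.
A(h/2) − A(h) = 0.7671817021 − 0.7516596042 = 0.0155220979
Correction (A(h/2) − A(h))/(2 − 1) = 0.0155220979/1 = 0.0155220979
R = 0.7671817021 + 0.0155220979 = 0.7827038000

0.782704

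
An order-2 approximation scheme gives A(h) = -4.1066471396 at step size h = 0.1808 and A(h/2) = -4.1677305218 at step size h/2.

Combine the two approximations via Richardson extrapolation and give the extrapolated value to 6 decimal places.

Order 2 gives 2^r = 4 and 2^r − 1 = 3.
4·(-4.1677305218) − (-4.1066471396) = -12.5642749476
R = (-12.5642749476)/3 = -4.1880916492
Shift from A(h/2): −0.0203611274.

-4.188092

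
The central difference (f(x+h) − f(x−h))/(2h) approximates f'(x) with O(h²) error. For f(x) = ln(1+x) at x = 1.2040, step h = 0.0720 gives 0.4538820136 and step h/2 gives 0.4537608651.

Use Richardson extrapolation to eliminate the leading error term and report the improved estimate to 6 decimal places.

Error is O(h^2); halving h shrinks it by 2^2 = 4.
4·0.4537608651 − 0.4538820136 = 1.3611614468
1.3611614468 ÷ 3 = 0.4537204823

0.453720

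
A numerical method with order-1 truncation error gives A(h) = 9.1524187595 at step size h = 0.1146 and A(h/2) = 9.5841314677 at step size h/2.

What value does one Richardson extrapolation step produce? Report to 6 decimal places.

The method has order 1: 2^1 = 2.
Numerator 2×A(h/2) − A(h) = 2×9.5841314677 − 9.1524187595 = 10.0158441759
Divide by 2^1 − 1 = 1.
10.0158441759 ÷ 1 = 10.0158441759

10.015844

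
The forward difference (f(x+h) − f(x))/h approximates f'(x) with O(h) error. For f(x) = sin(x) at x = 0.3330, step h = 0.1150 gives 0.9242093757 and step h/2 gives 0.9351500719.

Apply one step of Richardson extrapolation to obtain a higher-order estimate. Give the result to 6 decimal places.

Order 1 gives 2^r = 2 and 2^r − 1 = 1.
Weighted: 1.8703001438 − 0.9242093757 = 0.9460907681
0.9460907681 ÷ 1 = 0.9460907681
Shift from A(h/2): +0.0109406962.

0.946091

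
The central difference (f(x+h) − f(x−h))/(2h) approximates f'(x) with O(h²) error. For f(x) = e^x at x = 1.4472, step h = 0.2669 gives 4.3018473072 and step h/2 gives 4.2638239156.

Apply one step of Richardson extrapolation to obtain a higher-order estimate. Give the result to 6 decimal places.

4.251149

Method order is 2; weight 2^2 = 4.
2^2*A(h/2) = 17.0552956624; minus A(h) gives 12.7534483552.
12.7534483552 ÷ 3 = 4.2511494517
Shift from A(h/2): −0.0126744639.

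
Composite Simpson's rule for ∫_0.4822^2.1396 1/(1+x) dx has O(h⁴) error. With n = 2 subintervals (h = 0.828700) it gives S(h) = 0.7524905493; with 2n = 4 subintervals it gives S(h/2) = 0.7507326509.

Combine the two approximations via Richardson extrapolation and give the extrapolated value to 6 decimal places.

Order 4 gives 2^r = 16 and 2^r − 1 = 15.
16 × 0.7507326509 − 0.7524905493 = 11.2592318651
R = 11.2592318651/15 = 0.7506154577

0.750615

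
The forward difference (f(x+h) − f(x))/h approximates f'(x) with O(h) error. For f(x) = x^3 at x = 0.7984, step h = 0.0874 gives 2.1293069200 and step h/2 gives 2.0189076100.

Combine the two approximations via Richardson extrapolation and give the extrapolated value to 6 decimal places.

Leading term ∝ h^1; use weight 2 = 2^1.
Numerator 2*A(h/2) − A(h) = 2*2.0189076100 − 2.1293069200 = 1.9085083000
Denominator 2 − 1 = 1.
Extrapolated: 1.9085083000 / 1 = 1.9085083000

1.908508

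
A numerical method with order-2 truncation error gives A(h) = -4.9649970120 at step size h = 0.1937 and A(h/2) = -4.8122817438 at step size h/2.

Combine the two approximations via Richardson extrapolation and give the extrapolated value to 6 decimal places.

-4.761377

r = 2: numerator weight 4, denominator 3.
A(h/2) − A(h) = -4.8122817438 − (-4.9649970120) = 0.1527152682
Divide by 2^2 − 1 = 3: 0.1527152682/3 = 0.0509050894
R = A(h/2) + (A(h/2) − A(h))/3 = -4.8122817438 + 0.0509050894 = -4.7613766544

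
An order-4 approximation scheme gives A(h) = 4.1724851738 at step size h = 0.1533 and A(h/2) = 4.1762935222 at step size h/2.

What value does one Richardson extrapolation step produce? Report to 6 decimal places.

r = 4, so 2^r = 16.
16*4.1762935222 − 4.1724851738 = 62.6482111814
Extrapolated: 62.6482111814 / 15 = 4.1765474121

4.176547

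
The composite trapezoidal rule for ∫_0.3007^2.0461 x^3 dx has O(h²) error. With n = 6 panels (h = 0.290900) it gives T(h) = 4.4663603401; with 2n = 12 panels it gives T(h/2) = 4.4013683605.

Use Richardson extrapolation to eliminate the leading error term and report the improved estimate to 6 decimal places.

4.379704

r = 2: numerator weight 4, denominator 3.
Top: 4(4.4013683605) − (4.4663603401) = 13.1391131019
Extrapolated: 13.1391131019 / 3 = 4.3797043673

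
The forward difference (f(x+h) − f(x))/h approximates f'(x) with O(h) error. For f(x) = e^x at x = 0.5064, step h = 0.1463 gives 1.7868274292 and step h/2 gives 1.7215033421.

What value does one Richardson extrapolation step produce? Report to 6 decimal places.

Error is O(h^1); halving h shrinks it by 2^1 = 2.
2×1.7215033421 = 3.4430066842; subtract 1.7868274292 → 1.6561792550
Divide by 2^1 − 1 = 1.
Result: 1.6561792550
Gap between inputs: 6.532e-02; correction applied: −0.0653240871.

1.656179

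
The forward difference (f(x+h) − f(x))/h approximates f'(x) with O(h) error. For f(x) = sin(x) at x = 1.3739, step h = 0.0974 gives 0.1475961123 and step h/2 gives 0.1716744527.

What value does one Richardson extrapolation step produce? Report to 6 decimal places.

Method order is 1; weight 2^1 = 2.
Numerator 2 × A(h/2) − A(h) = 2 × 0.1716744527 − 0.1475961123 = 0.1957527931
Divide by 2^1 − 1 = 1.
(2 × 0.1716744527 − 0.1475961123)/(2 − 1) = 0.1957527931
Shift from A(h/2): +0.0240783404.

0.195753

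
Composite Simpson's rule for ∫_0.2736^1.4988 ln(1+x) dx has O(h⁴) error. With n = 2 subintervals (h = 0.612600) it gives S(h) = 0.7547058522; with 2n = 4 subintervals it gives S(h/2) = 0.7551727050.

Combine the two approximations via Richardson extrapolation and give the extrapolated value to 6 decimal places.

The method has order 4: 2^4 = 16.
16·0.7551727050 = 12.0827632800; subtract 0.7547058522 → 11.3280574278
11.3280574278 ÷ 15 = 0.7552038285
Shift from A(h/2): +0.0000311235.

0.755204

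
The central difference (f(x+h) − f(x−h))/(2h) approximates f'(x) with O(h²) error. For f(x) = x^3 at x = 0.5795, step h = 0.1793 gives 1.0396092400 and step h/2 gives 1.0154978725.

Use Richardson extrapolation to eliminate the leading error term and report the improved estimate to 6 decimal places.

Error is O(h^2); halving h shrinks it by 2^2 = 4.
Difference of the inputs: 1.0154978725 − 1.0396092400 = -0.0241113675
Divide by 2^2 − 1 = 3: (-0.0241113675)/3 = -0.0080371225
R = A(h/2) + (A(h/2) − A(h))/3 = 1.0154978725 − 0.0080371225 = 1.0074607500

1.007461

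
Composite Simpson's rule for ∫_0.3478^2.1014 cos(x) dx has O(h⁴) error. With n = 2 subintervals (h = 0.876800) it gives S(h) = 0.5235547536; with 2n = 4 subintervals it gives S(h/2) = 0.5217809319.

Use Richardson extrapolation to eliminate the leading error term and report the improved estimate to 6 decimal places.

With r = 4 the leading error scales as h^4, so the weight is 2^4 = 16.
Numerator 16·A(h/2) − A(h) = 16·0.5217809319 − 0.5235547536 = 7.8249401568
Extrapolated: 7.8249401568 / 15 = 0.5216626771

0.521663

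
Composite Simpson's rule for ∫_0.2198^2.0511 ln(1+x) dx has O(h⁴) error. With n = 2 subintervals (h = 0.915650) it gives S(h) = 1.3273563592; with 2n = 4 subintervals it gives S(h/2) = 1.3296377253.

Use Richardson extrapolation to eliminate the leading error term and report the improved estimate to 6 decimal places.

r = 4, so 2^r = 16.
16 × 1.3296377253 = 21.2742036048; 21.2742036048 − 1.3273563592 = 19.9468472456
Extrapolated: 19.9468472456 / 15 = 1.3297898164
Shift from A(h/2): +0.0001520911.

1.329790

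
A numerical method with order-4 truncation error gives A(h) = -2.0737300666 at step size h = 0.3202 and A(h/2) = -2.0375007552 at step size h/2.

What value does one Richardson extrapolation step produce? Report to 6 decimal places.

Order 4 gives 2^r = 16 and 2^r − 1 = 15.
Difference of the inputs: -2.0375007552 − (-2.0737300666) = 0.0362293114
Divide by 2^4 − 1 = 15: 0.0362293114/15 = 0.0024152874
R = A(h/2) + (A(h/2) − A(h))/15 = -2.0375007552 + 0.0024152874 = -2.0350854678

-2.035085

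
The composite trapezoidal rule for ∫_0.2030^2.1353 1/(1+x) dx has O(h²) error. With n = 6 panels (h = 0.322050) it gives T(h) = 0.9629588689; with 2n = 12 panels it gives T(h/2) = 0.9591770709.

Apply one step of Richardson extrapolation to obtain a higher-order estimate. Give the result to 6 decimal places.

With r = 2 the leading error scales as h^2, so the weight is 2^2 = 4.
4*0.9591770709 = 3.8367082836; 3.8367082836 − 0.9629588689 = 2.8737494147
Denominator 4 − 1 = 3.
Result: 0.9579164716

0.957916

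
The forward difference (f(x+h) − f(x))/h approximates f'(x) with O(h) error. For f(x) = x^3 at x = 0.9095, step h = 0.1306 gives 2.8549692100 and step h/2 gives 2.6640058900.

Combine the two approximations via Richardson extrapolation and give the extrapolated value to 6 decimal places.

2.473043

r = 1: numerator weight 2, denominator 1.
2*2.6640058900 − 2.8549692100 = 2.4730425700
2.4730425700 ÷ 1 = 2.4730425700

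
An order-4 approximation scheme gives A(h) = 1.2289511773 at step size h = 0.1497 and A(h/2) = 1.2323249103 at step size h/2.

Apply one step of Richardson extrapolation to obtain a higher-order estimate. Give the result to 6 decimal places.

Leading term ∝ h^4; use weight 16 = 2^4.
Top: 16(1.2323249103) − (1.2289511773) = 18.4882473875
(16×1.2323249103 − 1.2289511773)/(16 − 1) = 1.2325498258
Gap between inputs: 3.374e-03; correction applied: +0.0002249155.

1.232550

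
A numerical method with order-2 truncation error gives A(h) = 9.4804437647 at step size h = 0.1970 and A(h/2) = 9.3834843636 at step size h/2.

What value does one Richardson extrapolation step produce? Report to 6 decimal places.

Order 2 gives 2^r = 4 and 2^r − 1 = 3.
4·9.3834843636 = 37.5339374544; 37.5339374544 − 9.4804437647 = 28.0534936897
R = 28.0534936897/3 = 9.3511645632
Correction |R − A(h/2)| = 3.232e-02; gap |A(h/2) − A(h)| = 9.696e-02.

9.351165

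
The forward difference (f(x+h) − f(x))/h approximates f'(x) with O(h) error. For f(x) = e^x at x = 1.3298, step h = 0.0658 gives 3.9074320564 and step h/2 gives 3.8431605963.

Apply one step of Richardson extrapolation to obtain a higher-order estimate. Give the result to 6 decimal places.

The method has order 1: 2^1 = 2.
2 × 3.8431605963 − 3.9074320564 = 3.7788891362
(2 × 3.8431605963 − 3.9074320564)/(2 − 1) = 3.7788891362
Shift from A(h/2): −0.0642714601.

3.778889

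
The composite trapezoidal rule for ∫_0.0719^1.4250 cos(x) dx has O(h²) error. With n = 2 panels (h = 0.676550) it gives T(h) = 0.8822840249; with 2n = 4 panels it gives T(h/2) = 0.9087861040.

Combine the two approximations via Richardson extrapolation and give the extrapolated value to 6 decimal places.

Leading term ∝ h^2; use weight 4 = 2^2.
2^2*A(h/2) = 3.6351444160; minus A(h) gives 2.7528603911.
Divide by 2^2 − 1 = 3.
R = 2.7528603911/3 = 0.9176201304
Correction |R − A(h/2)| = 8.834e-03; gap |A(h/2) − A(h)| = 2.650e-02.

0.917620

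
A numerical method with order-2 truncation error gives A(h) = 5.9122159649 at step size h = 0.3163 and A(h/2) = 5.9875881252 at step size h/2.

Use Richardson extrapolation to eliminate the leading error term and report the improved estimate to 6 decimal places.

r = 2: numerator weight 4, denominator 3.
Weighted: 23.9503525008 − 5.9122159649 = 18.0381365359
Divide by 2^2 − 1 = 3.
So the Richardson estimate is 6.0127121786.
Shift from A(h/2): +0.0251240534.

6.012712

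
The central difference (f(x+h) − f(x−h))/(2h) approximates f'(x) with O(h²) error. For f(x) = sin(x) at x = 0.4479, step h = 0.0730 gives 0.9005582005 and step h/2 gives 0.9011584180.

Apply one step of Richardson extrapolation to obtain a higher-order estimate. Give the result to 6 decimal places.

Order 2 gives 2^r = 4 and 2^r − 1 = 3.
Weighted: 3.6046336720 − 0.9005582005 = 2.7040754715
2.7040754715 ÷ 3 = 0.9013584905

0.901358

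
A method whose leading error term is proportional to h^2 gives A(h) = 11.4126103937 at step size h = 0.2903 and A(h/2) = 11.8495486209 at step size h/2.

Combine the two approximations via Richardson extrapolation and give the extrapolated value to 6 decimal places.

11.995195

r = 2: numerator weight 4, denominator 3.
2^2*A(h/2) = 47.3981944836; minus A(h) gives 35.9855840899.
R = 35.9855840899/3 = 11.9951946966
Correction |R − A(h/2)| = 1.456e-01; gap |A(h/2) − A(h)| = 4.369e-01.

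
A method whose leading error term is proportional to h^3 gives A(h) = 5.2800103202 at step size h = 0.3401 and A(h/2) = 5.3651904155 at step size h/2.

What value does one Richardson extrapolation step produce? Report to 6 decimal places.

5.377359

Leading term ∝ h^3; use weight 8 = 2^3.
Top: 8(5.3651904155) − (5.2800103202) = 37.6415130038
Denominator 8 − 1 = 7.
37.6415130038 ÷ 7 = 5.3773590005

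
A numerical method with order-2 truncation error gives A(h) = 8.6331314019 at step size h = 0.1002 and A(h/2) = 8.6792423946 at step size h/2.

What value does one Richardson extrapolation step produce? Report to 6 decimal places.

r = 2: numerator weight 4, denominator 3.
Weighted: 34.7169695784 − 8.6331314019 = 26.0838381765
(4·8.6792423946 − 8.6331314019)/(4 − 1) = 8.6946127255

8.694613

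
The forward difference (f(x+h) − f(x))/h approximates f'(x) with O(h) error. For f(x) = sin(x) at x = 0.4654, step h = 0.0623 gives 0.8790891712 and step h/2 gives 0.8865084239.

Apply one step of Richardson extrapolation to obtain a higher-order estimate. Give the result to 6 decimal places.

0.893928

Error is O(h^1); halving h shrinks it by 2^1 = 2.
Difference of the inputs: 0.8865084239 − 0.8790891712 = 0.0074192527
Divide by 2^1 − 1 = 1: 0.0074192527/1 = 0.0074192527
R = 0.8865084239 + 0.0074192527 = 0.8939276766
Shift from A(h/2): +0.0074192527.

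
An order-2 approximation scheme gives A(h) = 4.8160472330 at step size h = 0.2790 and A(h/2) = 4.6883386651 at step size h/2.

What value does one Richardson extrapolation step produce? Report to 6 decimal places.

Error is O(h^2); halving h shrinks it by 2^2 = 4.
Numerator 4×A(h/2) − A(h) = 4×4.6883386651 − 4.8160472330 = 13.9373074274
13.9373074274 ÷ 3 = 4.6457691425

4.645769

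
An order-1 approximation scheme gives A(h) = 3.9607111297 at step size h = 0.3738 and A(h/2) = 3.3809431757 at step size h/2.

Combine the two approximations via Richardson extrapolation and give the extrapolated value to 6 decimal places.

Error is O(h^1); halving h shrinks it by 2^1 = 2.
Weighted: 6.7618863514 − 3.9607111297 = 2.8011752217
Denominator 2 − 1 = 1.
Result: 2.8011752217

2.801175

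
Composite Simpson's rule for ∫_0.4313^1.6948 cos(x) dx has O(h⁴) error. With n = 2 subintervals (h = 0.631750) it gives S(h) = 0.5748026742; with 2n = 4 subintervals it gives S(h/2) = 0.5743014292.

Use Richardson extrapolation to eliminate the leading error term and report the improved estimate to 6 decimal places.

Leading term ∝ h^4; use weight 16 = 2^4.
Difference of the inputs: 0.5743014292 − 0.5748026742 = -0.0005012450
Divide by 2^4 − 1 = 15: (-0.0005012450)/15 = -0.0000334163
R = 0.5743014292 − 0.0000334163 = 0.5742680129

0.574268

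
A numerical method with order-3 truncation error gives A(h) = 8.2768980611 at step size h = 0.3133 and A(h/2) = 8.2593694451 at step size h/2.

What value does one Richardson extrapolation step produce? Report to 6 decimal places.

Error is O(h^3); halving h shrinks it by 2^3 = 8.
2^3×A(h/2) = 66.0749555608; minus A(h) gives 57.7980574997.
Divide by 2^3 − 1 = 7.
Result: 8.2568653571

8.256865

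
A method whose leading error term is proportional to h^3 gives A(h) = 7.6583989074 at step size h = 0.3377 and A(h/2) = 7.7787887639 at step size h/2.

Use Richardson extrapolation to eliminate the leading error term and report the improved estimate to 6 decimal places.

7.795987

r = 3, so 2^r = 8.
8×7.7787887639 = 62.2303101112; 62.2303101112 − 7.6583989074 = 54.5719112038
R = 54.5719112038/7 = 7.7959873148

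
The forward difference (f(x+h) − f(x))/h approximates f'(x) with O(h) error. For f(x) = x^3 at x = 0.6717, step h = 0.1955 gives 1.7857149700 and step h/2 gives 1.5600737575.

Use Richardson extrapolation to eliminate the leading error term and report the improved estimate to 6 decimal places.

1.334433

The method has order 1: 2^1 = 2.
Weighted: 3.1201475150 − 1.7857149700 = 1.3344325450
Divide by 2^1 − 1 = 1.
Result: 1.3344325450
Correction |R − A(h/2)| = 2.256e-01; gap |A(h/2) − A(h)| = 2.256e-01.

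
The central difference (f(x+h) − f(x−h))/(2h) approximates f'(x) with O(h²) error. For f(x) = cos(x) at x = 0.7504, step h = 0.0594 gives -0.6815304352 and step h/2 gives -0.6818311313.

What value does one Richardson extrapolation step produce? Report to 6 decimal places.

r = 2: numerator weight 4, denominator 3.
4×(-0.6818311313) = -2.7273245252; (-2.7273245252) − (-0.6815304352) = -2.0457940900
Denominator 4 − 1 = 3.
R = (-2.0457940900)/3 = -0.6819313633
Correction |R − A(h/2)| = 1.002e-04; gap |A(h/2) − A(h)| = 3.007e-04.

-0.681931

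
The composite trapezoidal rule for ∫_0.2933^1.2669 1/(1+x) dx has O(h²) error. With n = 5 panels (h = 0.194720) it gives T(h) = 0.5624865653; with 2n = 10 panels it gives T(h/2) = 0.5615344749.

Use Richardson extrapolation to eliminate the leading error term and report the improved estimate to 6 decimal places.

Method order is 2; weight 2^2 = 4.
A(h/2) − A(h) = 0.5615344749 − 0.5624865653 = -0.0009520904
Divide by 2^2 − 1 = 3: (-0.0009520904)/3 = -0.0003173635
R = 0.5615344749 − 0.0003173635 = 0.5612171114
Correction |R − A(h/2)| = 3.174e-04; gap |A(h/2) − A(h)| = 9.521e-04.

0.561217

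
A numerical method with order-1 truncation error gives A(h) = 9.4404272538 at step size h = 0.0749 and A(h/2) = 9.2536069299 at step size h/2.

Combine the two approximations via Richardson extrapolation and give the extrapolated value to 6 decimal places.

9.066787

The method has order 1: 2^1 = 2.
2*9.2536069299 − 9.4404272538 = 9.0667866060
Denominator 2 − 1 = 1.
(2*9.2536069299 − 9.4404272538)/(2 − 1) = 9.0667866060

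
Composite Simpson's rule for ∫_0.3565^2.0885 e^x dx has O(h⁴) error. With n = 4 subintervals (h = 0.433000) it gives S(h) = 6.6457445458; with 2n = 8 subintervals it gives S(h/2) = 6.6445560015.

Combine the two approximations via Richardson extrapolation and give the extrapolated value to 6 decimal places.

Order 4 gives 2^r = 16 and 2^r − 1 = 15.
16 × 6.6445560015 − 6.6457445458 = 99.6671514782
(16 × 6.6445560015 − 6.6457445458)/(16 − 1) = 6.6444767652
Correction |R − A(h/2)| = 7.924e-05; gap |A(h/2) − A(h)| = 1.189e-03.

6.644477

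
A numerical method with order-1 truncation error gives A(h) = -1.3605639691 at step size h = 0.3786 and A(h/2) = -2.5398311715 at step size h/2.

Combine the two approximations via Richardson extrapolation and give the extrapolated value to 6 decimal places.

Method order is 1; weight 2^1 = 2.
Difference of the inputs: -2.5398311715 − (-1.3605639691) = -1.1792672024
Correction (A(h/2) − A(h))/(2 − 1) = (-1.1792672024)/1 = -1.1792672024
R = A(h/2) + (A(h/2) − A(h))/1 = -2.5398311715 − 1.1792672024 = -3.7190983739
Shift from A(h/2): −1.1792672024.

-3.719098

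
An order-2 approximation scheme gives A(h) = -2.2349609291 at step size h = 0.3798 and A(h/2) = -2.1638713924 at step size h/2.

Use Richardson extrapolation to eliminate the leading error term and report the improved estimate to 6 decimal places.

Method order is 2; weight 2^2 = 4.
2^2×A(h/2) = -8.6554855696; minus A(h) gives -6.4205246405.
R = (-6.4205246405)/3 = -2.1401748802

-2.140175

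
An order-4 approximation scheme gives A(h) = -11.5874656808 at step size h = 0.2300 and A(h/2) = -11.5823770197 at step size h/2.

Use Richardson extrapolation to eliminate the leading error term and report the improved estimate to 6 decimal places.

Order 4 gives 2^r = 16 and 2^r − 1 = 15.
2^4×A(h/2) = -185.3180323152; minus A(h) gives -173.7305666344.
Divide by 2^4 − 1 = 15.
So the Richardson estimate is -11.5820377756.
Correction |R − A(h/2)| = 3.392e-04; gap |A(h/2) − A(h)| = 5.089e-03.

-11.582038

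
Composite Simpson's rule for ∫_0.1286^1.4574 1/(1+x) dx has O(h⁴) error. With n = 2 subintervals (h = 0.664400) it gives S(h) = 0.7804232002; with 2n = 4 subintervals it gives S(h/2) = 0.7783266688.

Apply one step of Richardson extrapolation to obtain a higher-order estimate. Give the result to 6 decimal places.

Order 4 gives 2^r = 16 and 2^r − 1 = 15.
16·0.7783266688 = 12.4532267008; subtract 0.7804232002 → 11.6728035006
Divide by 2^4 − 1 = 15.
R = 11.6728035006/15 = 0.7781869000
Shift from A(h/2): −0.0001397688.

0.778187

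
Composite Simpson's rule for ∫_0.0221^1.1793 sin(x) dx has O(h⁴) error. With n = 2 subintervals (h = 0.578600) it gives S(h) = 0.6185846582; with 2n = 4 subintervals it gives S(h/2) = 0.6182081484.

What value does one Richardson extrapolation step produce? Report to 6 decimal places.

0.618183

Method order is 4; weight 2^4 = 16.
A(h/2) − A(h) = 0.6182081484 − 0.6185846582 = -0.0003765098
Correction (A(h/2) − A(h))/(16 − 1) = (-0.0003765098)/15 = -0.0000251007
R = A(h/2) + (A(h/2) − A(h))/15 = 0.6182081484 − 0.0000251007 = 0.6181830477
Correction |R − A(h/2)| = 2.510e-05; gap |A(h/2) − A(h)| = 3.765e-04.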